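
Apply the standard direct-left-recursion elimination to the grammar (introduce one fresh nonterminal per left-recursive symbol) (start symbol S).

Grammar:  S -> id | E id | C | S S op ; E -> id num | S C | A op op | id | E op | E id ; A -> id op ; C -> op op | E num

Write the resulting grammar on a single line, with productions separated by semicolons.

S -> id S' | E id S' | C S'; E -> id num E' | S C E' | A op op E' | id E'; A -> id op; C -> op op | E num; S' -> S op S' | eps; E' -> op E' | id E' | eps

Left recursion appears on S, E.
For S: α = {S op}, β = {id, E id, C}. Rewrite as S → β S' and S' → α S' | ε.
For E: α = {op, id}, β = {id num, S C, A op op, id}. Rewrite as E → β E' and E' → α E' | ε.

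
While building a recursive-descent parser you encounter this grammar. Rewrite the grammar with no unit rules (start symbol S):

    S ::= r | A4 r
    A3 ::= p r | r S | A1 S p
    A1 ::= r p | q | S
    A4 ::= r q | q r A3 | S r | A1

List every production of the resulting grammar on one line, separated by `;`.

S ::= r | A4 r; A3 ::= p r | r S | A1 S p; A1 ::= r p | q | r | A4 r; A4 ::= r q | q r A3 | S r | r p | q | r | A4 r

Unit pairs: A1 ⇒* {S}; A4 ⇒* {A1, S}.
For every A with A ⇒* B via unit rules, add B's non-unit alternatives to A; then delete every rule of the form X → Y.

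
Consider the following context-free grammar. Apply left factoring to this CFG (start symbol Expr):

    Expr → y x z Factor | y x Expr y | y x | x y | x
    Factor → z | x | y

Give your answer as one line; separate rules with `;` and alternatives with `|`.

Expr → y x Expr1 | x Expr2; Factor → z | x | y; Expr1 → z Factor | Expr y | epsilon; Expr2 → y | epsilon

Expr has alternatives sharing prefix 'y x': factor to Expr → y x Expr1 with Expr1 → z Factor | Expr y | ε.
Expr has alternatives sharing prefix 'x': factor to Expr → x Expr2 with Expr2 → y | ε.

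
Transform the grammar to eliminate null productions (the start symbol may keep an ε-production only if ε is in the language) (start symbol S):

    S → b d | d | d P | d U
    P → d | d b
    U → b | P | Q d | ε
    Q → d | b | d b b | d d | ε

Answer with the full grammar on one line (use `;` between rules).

The nullable symbols are {Q, U}.
ε ∉ L(G), so no ε-production is kept.
Expand every rule over subsets of its nullable positions: U → Q d gives Q d | d.

S → b d | d | d P | d U; P → d | d b; U → b | P | Q d | d; Q → d | b | d b b | d d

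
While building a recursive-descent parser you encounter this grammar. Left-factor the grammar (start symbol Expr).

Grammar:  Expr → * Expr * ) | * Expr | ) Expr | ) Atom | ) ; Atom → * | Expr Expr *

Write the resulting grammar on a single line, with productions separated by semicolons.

Expr has alternatives sharing prefix ')': factor to Expr → ) Expr1 with Expr1 → Expr | Atom | ε.
Expr has alternatives sharing prefix '* Expr': factor to Expr → * Expr Expr2 with Expr2 → * ) | ε.

Expr → ) Expr1 | * Expr Expr2; Atom → * | Expr Expr *; Expr1 → Expr | Atom | ε; Expr2 → * ) | ε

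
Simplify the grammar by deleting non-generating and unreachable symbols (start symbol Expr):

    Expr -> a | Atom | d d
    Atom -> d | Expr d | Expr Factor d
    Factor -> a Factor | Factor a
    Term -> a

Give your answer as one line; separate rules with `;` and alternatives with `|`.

Generating nonterminals: {Atom, Expr, Term}.
Reachable from Expr after that: {Atom, Expr}.
Removed useless symbols: {Factor, Term} and every production mentioning them.

Expr -> a | Atom | d d; Atom -> d | Expr d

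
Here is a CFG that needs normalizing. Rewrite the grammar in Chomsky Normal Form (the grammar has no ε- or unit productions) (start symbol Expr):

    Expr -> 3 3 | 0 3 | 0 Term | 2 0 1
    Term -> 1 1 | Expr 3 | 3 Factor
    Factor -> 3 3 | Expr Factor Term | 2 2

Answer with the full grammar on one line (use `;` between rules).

Introduce a nonterminal for each terminal appearing in a rule of length ≥ 2: X1 → 3, X2 → 0, X3 → 2, X4 → 1.
Binarize each right-hand side of length ≥ 3 by chaining fresh nonterminals (Y1, Y2, …): affected rules were Expr → X3 X2 X4; Factor → Expr Factor Term.

Expr -> X1 X1 | X2 X1 | X2 Term | X3 Y1; Term -> X4 X4 | Expr X1 | X1 Factor; Factor -> X1 X1 | Expr Y2 | X3 X3; X1 -> 3; X2 -> 0; X3 -> 2; X4 -> 1; Y1 -> X2 X4; Y2 -> Factor Term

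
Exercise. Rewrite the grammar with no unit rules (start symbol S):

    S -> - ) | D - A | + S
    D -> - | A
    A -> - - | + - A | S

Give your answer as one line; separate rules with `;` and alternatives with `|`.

Unit pairs: A ⇒* {S}; D ⇒* {A, S}.
For every A with A ⇒* B via unit rules, add B's non-unit alternatives to A; then delete every rule of the form X → Y.

S -> - ) | D - A | + S; D -> - ) | D - A | + S | - | - - | + - A; A -> - ) | D - A | + S | - - | + - A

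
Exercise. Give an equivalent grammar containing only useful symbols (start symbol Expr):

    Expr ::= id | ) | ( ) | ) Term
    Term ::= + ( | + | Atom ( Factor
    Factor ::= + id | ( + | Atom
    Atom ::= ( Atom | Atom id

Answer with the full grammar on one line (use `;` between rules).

Expr ::= id | ) | ( ) | ) Term; Term ::= + ( | +

Generating nonterminals: {Expr, Factor, Term}.
Reachable from Expr after that: {Expr, Term}.
Removed useless symbols: {Atom, Factor} and every production mentioning them.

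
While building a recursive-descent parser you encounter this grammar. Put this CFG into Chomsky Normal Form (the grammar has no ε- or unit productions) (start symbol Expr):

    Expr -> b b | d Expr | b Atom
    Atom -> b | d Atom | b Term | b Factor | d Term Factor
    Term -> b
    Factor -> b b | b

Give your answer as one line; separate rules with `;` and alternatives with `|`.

Introduce a nonterminal for each terminal appearing in a rule of length ≥ 2: X1 → b, X2 → d.
Binarize each right-hand side of length ≥ 3 by chaining fresh nonterminals (Y1, Y2, …): affected rules were Atom → X2 Term Factor.

Expr -> X1 X1 | X2 Expr | X1 Atom; Atom -> b | X2 Atom | X1 Term | X1 Factor | X2 Y1; Term -> b; Factor -> X1 X1 | b; X1 -> b; X2 -> d; Y1 -> Term Factor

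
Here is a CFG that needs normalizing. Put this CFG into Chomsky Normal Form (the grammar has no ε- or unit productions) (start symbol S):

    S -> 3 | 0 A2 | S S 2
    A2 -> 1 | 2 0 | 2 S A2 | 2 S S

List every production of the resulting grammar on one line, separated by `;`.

S -> 3 | X1 A2 | S Y1; A2 -> 1 | X2 X1 | X2 Y2 | X2 Y3; X1 -> 0; X2 -> 2; Y1 -> S X2; Y2 -> S A2; Y3 -> S S

Introduce a nonterminal for each terminal appearing in a rule of length ≥ 2: X1 → 0, X2 → 2.
Binarize each right-hand side of length ≥ 3 by chaining fresh nonterminals (Y1, Y2, …): affected rules were S → S S X2; A2 → X2 S A2; A2 → X2 S S.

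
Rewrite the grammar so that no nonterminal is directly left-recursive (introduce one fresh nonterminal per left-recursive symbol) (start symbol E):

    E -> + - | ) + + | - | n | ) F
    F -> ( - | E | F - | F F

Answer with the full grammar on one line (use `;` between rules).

Left recursion appears on F.
For F: α = {-, F}, β = {( -, E}. Rewrite as F → β F' and F' → α F' | ε.

E -> + - | ) + + | - | n | ) F; F -> ( - F' | E F'; F' -> - F' | F F' | ε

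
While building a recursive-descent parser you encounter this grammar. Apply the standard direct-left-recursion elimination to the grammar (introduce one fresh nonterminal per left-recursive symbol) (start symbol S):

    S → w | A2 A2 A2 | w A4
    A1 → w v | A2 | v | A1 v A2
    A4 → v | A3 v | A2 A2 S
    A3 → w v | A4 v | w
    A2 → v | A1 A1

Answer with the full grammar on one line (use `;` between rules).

S → w | A2 A2 A2 | w A4; A1 → w v A1' | A2 A1' | v A1'; A4 → v | A3 v | A2 A2 S; A3 → w v | A4 v | w; A2 → v | A1 A1; A1' → v A2 A1' | ε

A1 is directly left-recursive.
For A1: α = {v A2}, β = {w v, A2, v}. Rewrite as A1 → β A1' and A1' → α A1' | ε.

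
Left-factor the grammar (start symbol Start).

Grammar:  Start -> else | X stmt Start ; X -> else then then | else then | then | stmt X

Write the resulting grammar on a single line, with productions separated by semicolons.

Start -> else | X stmt Start; X -> then | stmt X | else then X1; X1 -> then | eps

X has alternatives sharing prefix 'else then': factor to X → else then X1 with X1 → then | ε.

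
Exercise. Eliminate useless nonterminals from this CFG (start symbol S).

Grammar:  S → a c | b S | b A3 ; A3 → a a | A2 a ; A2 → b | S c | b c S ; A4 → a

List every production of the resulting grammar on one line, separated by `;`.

S → a c | b S | b A3; A3 → a a | A2 a; A2 → b | S c | b c S

Generating nonterminals: {A2, A3, A4, S}.
Reachable from S after that: {A2, A3, S}.
Removed useless symbols: {A4} and every production mentioning them.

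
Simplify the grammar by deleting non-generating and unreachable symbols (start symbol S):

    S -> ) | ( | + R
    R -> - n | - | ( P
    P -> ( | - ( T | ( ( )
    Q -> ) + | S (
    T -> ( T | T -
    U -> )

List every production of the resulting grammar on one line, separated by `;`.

Generating nonterminals: {P, Q, R, S, U}.
Reachable from S after that: {P, R, S}.
Removed useless symbols: {Q, T, U} and every production mentioning them.

S -> ) | ( | + R; R -> - n | - | ( P; P -> ( | ( ( )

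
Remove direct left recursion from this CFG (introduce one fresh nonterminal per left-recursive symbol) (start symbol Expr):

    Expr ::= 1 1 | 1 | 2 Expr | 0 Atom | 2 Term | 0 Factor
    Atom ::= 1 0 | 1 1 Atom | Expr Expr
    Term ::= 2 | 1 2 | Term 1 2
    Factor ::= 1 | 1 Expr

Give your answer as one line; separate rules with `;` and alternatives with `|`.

Term is directly left-recursive.
For Term: α = {1 2}, β = {2, 1 2}. Rewrite as Term → β Term1 and Term1 → α Term1 | ε.

Expr ::= 1 1 | 1 | 2 Expr | 0 Atom | 2 Term | 0 Factor; Atom ::= 1 0 | 1 1 Atom | Expr Expr; Term ::= 2 Term1 | 1 2 Term1; Factor ::= 1 | 1 Expr; Term1 ::= 1 2 Term1 | ε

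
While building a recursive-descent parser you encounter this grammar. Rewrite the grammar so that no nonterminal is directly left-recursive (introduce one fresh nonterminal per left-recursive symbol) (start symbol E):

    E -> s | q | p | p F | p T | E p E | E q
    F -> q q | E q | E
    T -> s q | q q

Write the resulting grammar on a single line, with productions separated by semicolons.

E -> s E' | q E' | p E' | p F E' | p T E'; F -> q q | E q | E; T -> s q | q q; E' -> p E E' | q E' | ε

Left recursion appears on E.
For E: α = {p E, q}, β = {s, q, p, p F, p T}. Rewrite as E → β E' and E' → α E' | ε.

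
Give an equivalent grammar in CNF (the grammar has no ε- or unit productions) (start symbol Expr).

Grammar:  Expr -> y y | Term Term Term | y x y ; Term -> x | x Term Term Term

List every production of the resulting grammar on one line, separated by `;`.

Introduce a nonterminal for each terminal appearing in a rule of length ≥ 2: X1 → y, X2 → x.
Binarize each right-hand side of length ≥ 3 by chaining fresh nonterminals (Y1, Y2, …): affected rules were Expr → Term Term Term; Expr → X1 X2 X1; Term → X2 Term Term Term.

Expr -> X1 X1 | Term Y1 | X1 Y2; Term -> x | X2 Y3; X1 -> y; X2 -> x; Y1 -> Term Term; Y2 -> X2 X1; Y3 -> Term Y4; Y4 -> Term Term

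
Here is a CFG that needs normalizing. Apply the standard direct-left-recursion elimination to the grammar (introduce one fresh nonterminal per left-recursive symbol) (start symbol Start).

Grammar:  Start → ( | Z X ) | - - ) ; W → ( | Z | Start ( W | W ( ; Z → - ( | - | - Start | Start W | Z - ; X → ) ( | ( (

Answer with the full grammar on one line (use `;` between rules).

Directly left-recursive nonterminals: W, Z.
For W: α = {(}, β = {(, Z, Start ( W}. Rewrite as W → β W1 and W1 → α W1 | ε.
For Z: α = {-}, β = {- (, -, - Start, Start W}. Rewrite as Z → β Z1 and Z1 → α Z1 | ε.

Start → ( | Z X ) | - - ); W → ( W1 | Z W1 | Start ( W W1; Z → - ( Z1 | - Z1 | - Start Z1 | Start W Z1; X → ) ( | ( (; W1 → ( W1 | ε; Z1 → - Z1 | ε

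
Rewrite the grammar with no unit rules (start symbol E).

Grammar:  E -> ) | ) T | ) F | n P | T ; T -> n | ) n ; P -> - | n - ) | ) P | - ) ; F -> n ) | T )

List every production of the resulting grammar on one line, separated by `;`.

E -> ) | ) T | ) F | n P | n | ) n; T -> n | ) n; P -> - | n - ) | ) P | - ); F -> n ) | T )

Unit pairs: E ⇒* {T}.
For each unit pair (A, B), copy every non-unit production of B to A, then drop all unit productions.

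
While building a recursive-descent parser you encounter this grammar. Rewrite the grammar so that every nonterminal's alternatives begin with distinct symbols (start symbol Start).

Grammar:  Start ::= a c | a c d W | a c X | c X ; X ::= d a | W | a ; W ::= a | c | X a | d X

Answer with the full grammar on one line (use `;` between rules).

Start ::= c X | a c Start1; X ::= d a | W | a; W ::= a | c | X a | d X; Start1 ::= ε | d W | X

Start has alternatives sharing prefix 'a c': factor to Start → a c Start1 with Start1 → ε | d W | X.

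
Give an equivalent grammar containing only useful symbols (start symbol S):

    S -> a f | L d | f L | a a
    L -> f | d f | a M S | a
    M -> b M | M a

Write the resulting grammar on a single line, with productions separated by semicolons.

S -> a f | L d | f L | a a; L -> f | d f | a

Generating nonterminals: {L, S}.
Reachable from S after that: {L, S}.
Removed useless symbols: {M} and every production mentioning them.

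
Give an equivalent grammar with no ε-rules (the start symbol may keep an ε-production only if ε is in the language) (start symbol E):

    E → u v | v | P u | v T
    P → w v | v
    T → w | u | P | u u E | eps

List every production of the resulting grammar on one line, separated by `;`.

E → u v | v | P u | v T; P → w v | v; T → w | u | P | u u E

Nullable set = {T}.
ε ∉ L(G), so no ε-production is kept.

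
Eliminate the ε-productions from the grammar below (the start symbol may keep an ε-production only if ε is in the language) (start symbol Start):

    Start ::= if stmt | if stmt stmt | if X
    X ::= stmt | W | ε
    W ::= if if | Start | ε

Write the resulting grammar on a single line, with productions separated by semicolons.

Nullable nonterminals: {W, X}.
ε ∉ L(G), so no ε-production is kept.
For each production, add variants omitting each subset of nullable occurrences: Start → if X gives if X | if.

Start ::= if stmt | if stmt stmt | if X | if; X ::= stmt | W; W ::= if if | Start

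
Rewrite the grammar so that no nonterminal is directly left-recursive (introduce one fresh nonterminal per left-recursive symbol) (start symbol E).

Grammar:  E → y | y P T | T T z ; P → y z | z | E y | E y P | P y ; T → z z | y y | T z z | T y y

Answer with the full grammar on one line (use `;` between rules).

P, T are directly left-recursive.
For P: α = {y}, β = {y z, z, E y, E y P}. Rewrite as P → β P' and P' → α P' | ε.
For T: α = {z z, y y}, β = {z z, y y}. Rewrite as T → β T' and T' → α T' | ε.

E → y | y P T | T T z; P → y z P' | z P' | E y P' | E y P P'; T → z z T' | y y T'; P' → y P' | ε; T' → z z T' | y y T' | ε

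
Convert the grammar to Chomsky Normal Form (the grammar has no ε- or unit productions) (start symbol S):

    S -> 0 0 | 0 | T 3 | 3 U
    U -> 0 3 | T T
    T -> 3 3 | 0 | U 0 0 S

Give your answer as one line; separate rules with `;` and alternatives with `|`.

S -> X1 X1 | 0 | T X2 | X2 U; U -> X1 X2 | T T; T -> X2 X2 | 0 | U Y1; X1 -> 0; X2 -> 3; Y1 -> X1 Y2; Y2 -> X1 S

Introduce a nonterminal for each terminal appearing in a rule of length ≥ 2: X1 → 0, X2 → 3.
Binarize each right-hand side of length ≥ 3 by chaining fresh nonterminals (Y1, Y2, …): affected rules were T → U X1 X1 S.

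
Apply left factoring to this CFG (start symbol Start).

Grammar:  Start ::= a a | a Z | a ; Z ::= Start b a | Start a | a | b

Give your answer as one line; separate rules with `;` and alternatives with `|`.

Start has alternatives sharing prefix 'a': factor to Start → a Start1 with Start1 → a | Z | ε.
Z has alternatives sharing prefix 'Start': factor to Z → Start Z1 with Z1 → b a | a.

Start ::= a Start1; Z ::= a | b | Start Z1; Start1 ::= a | Z | eps; Z1 ::= b a | a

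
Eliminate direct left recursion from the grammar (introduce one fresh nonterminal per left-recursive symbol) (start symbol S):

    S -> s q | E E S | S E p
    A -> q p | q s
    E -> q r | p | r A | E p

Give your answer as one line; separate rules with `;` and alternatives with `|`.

S -> s q S' | E E S S'; A -> q p | q s; E -> q r E' | p E' | r A E'; S' -> E p S' | ε; E' -> p E' | ε

Left recursion appears on S, E.
For S: α = {E p}, β = {s q, E E S}. Rewrite as S → β S' and S' → α S' | ε.
For E: α = {p}, β = {q r, p, r A}. Rewrite as E → β E' and E' → α E' | ε.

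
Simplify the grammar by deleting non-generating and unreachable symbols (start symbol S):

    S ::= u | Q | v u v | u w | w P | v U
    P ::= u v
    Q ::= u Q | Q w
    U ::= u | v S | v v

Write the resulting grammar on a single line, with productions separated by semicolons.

Generating nonterminals: {P, S, U}.
Reachable from S after that: {P, S, U}.
Removed useless symbols: {Q} and every production mentioning them.

S ::= u | v u v | u w | w P | v U; P ::= u v; U ::= u | v S | v v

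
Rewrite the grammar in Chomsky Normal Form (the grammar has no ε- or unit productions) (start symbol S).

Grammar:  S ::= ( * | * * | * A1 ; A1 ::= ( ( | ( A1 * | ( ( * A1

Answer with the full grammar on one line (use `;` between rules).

Introduce a nonterminal for each terminal appearing in a rule of length ≥ 2: X1 → (, X2 → *.
Binarize each right-hand side of length ≥ 3 by chaining fresh nonterminals (Y1, Y2, …): affected rules were A1 → X1 A1 X2; A1 → X1 X1 X2 A1.

S ::= X1 X2 | X2 X2 | X2 A1; A1 ::= X1 X1 | X1 Y1 | X1 Y2; X1 ::= (; X2 ::= *; Y1 ::= A1 X2; Y2 ::= X1 Y3; Y3 ::= X2 A1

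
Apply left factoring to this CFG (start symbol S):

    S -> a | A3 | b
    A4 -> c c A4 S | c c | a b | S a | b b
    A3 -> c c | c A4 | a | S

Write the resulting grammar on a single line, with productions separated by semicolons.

A4 has alternatives sharing prefix 'c c': factor to A4 → c c A4' with A4' → A4 S | ε.
A3 has alternatives sharing prefix 'c': factor to A3 → c A3' with A3' → c | A4.

S -> a | A3 | b; A4 -> a b | S a | b b | c c A4'; A3 -> a | S | c A3'; A4' -> A4 S | ε; A3' -> c | A4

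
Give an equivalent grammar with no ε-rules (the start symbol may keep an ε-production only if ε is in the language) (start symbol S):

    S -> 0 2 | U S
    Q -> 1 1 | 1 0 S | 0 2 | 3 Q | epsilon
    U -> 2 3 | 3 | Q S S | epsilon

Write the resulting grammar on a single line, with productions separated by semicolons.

The nullable symbols are {Q, U}.
ε ∉ L(G), so no ε-production is kept.
Add the nullable-subset variants: Q → 3 Q gives 3 Q | 3. U → Q S S gives Q S S | S S.

S -> 0 2 | U S; Q -> 1 1 | 1 0 S | 0 2 | 3 Q | 3; U -> 2 3 | 3 | Q S S | S S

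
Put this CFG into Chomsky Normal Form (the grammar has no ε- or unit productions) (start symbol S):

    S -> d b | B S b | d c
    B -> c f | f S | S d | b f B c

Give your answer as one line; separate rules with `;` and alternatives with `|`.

S -> X1 X2 | B Y1 | X1 X3; B -> X3 X4 | X4 S | S X1 | X2 Y2; X1 -> d; X2 -> b; X3 -> c; X4 -> f; Y1 -> S X2; Y2 -> X4 Y3; Y3 -> B X3

Introduce a nonterminal for each terminal appearing in a rule of length ≥ 2: X1 → d, X2 → b, X3 → c, X4 → f.
Binarize each right-hand side of length ≥ 3 by chaining fresh nonterminals (Y1, Y2, …): affected rules were S → B S X2; B → X2 X4 B X3.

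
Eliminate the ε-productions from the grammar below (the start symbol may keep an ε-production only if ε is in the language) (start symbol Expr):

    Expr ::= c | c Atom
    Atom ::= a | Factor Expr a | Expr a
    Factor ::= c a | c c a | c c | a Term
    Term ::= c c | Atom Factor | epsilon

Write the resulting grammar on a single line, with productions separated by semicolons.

Expr ::= c | c Atom; Atom ::= a | Factor Expr a | Expr a; Factor ::= c a | c c a | c c | a Term | a; Term ::= c c | Atom Factor

Nullable set = {Term}.
ε ∉ L(G), so no ε-production is kept.
For each production, add variants omitting each subset of nullable occurrences: Factor → a Term gives a Term | a.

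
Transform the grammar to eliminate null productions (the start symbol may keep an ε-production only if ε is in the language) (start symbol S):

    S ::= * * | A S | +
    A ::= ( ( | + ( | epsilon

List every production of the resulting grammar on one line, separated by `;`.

S ::= * * | A S | +; A ::= ( ( | + (

The nullable symbols are {A}.
ε ∉ L(G), so no ε-production is kept.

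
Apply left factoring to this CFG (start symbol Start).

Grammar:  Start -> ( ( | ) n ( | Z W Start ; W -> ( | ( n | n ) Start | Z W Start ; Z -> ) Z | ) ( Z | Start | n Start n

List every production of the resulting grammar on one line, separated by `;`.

W has alternatives sharing prefix '(': factor to W → ( W1 with W1 → ε | n.
Z has alternatives sharing prefix ')': factor to Z → ) Z1 with Z1 → Z | ( Z.

Start -> ( ( | ) n ( | Z W Start; W -> n ) Start | Z W Start | ( W1; Z -> Start | n Start n | ) Z1; W1 -> ε | n; Z1 -> Z | ( Z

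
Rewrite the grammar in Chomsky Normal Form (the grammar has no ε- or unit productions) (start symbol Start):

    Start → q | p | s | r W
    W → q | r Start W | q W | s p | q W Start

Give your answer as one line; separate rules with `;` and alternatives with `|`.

Introduce a nonterminal for each terminal appearing in a rule of length ≥ 2: X1 → r, X2 → q, X3 → s, X4 → p.
Binarize each right-hand side of length ≥ 3 by chaining fresh nonterminals (Y1, Y2, …): affected rules were W → X1 Start W; W → X2 W Start.

Start → q | p | s | X1 W; W → q | X1 Y1 | X2 W | X3 X4 | X2 Y2; X1 → r; X2 → q; X3 → s; X4 → p; Y1 → Start W; Y2 → W Start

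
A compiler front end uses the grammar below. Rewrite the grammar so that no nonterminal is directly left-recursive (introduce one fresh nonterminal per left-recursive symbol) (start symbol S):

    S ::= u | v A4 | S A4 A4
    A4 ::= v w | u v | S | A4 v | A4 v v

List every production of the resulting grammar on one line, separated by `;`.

Directly left-recursive nonterminals: S, A4.
For S: α = {A4 A4}, β = {u, v A4}. Rewrite as S → β S' and S' → α S' | ε.
For A4: α = {v, v v}, β = {v w, u v, S}. Rewrite as A4 → β A4' and A4' → α A4' | ε.

S ::= u S' | v A4 S'; A4 ::= v w A4' | u v A4' | S A4'; S' ::= A4 A4 S' | ε; A4' ::= v A4' | v v A4' | ε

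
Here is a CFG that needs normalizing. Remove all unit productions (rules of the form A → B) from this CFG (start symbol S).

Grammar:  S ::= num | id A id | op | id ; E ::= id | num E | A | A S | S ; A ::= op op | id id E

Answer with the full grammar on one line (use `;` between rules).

Unit pairs: E ⇒* {A, S}.
For each unit pair (A, B), copy every non-unit production of B to A, then drop all unit productions.

S ::= num | id A id | op | id; E ::= id | num E | A S | num | id A id | op | op op | id id E; A ::= op op | id id E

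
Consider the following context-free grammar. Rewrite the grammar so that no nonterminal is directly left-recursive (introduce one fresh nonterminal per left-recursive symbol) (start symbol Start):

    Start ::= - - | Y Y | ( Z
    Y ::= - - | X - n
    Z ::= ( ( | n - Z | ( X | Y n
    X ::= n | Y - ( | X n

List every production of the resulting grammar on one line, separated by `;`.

Left recursion appears on X.
For X: α = {n}, β = {n, Y - (}. Rewrite as X → β X1 and X1 → α X1 | ε.

Start ::= - - | Y Y | ( Z; Y ::= - - | X - n; Z ::= ( ( | n - Z | ( X | Y n; X ::= n X1 | Y - ( X1; X1 ::= n X1 | eps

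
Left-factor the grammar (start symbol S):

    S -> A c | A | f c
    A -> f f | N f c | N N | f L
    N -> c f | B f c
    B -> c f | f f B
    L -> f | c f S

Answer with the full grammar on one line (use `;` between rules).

S has alternatives sharing prefix 'A': factor to S → A S' with S' → c | ε.
A has alternatives sharing prefix 'f': factor to A → f A' with A' → f | L.
A has alternatives sharing prefix 'N': factor to A → N A'' with A'' → f c | N.

S -> f c | A S'; A -> f A' | N A''; N -> c f | B f c; B -> c f | f f B; L -> f | c f S; S' -> c | eps; A' -> f | L; A'' -> f c | N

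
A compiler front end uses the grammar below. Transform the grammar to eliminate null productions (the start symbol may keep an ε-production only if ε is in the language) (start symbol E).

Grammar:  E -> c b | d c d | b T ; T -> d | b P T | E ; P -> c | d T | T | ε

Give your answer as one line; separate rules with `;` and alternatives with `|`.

E -> c b | d c d | b T; T -> d | b P T | b T | E; P -> c | d T | T

Nullable nonterminals: {P}.
ε ∉ L(G), so no ε-production is kept.
Add the nullable-subset variants: T → b P T gives b P T | b T.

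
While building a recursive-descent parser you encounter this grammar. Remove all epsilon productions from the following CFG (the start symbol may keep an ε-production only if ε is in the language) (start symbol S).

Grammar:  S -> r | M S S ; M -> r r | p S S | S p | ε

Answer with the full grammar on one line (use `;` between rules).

S -> r | M S S | S S; M -> r r | p S S | S p

The nullable symbols are {M}.
ε ∉ L(G), so no ε-production is kept.
Add the nullable-subset variants: S → M S S gives M S S | S S.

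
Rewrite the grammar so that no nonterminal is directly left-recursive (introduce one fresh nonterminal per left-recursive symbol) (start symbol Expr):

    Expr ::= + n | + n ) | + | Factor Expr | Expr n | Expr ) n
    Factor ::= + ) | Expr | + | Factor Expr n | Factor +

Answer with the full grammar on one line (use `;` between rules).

Expr ::= + n Expr1 | + n ) Expr1 | + Expr1 | Factor Expr Expr1; Factor ::= + ) Factor1 | Expr Factor1 | + Factor1; Expr1 ::= n Expr1 | ) n Expr1 | ε; Factor1 ::= Expr n Factor1 | + Factor1 | ε

Left recursion appears on Expr, Factor.
For Expr: α = {n, ) n}, β = {+ n, + n ), +, Factor Expr}. Rewrite as Expr → β Expr1 and Expr1 → α Expr1 | ε.
For Factor: α = {Expr n, +}, β = {+ ), Expr, +}. Rewrite as Factor → β Factor1 and Factor1 → α Factor1 | ε.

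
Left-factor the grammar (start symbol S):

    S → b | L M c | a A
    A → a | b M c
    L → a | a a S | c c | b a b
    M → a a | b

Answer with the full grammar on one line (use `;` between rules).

S → b | L M c | a A; A → a | b M c; L → c c | b a b | a L'; M → a a | b; L' → ε | a S

L has alternatives sharing prefix 'a': factor to L → a L' with L' → ε | a S.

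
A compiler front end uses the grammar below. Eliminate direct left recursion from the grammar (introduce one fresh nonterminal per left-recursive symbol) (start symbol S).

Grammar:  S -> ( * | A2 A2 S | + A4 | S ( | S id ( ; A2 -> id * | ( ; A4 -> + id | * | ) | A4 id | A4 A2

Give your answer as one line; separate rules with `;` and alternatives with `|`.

Directly left-recursive nonterminals: S, A4.
For S: α = {(, id (}, β = {( *, A2 A2 S, + A4}. Rewrite as S → β S' and S' → α S' | ε.
For A4: α = {id, A2}, β = {+ id, *, )}. Rewrite as A4 → β A4' and A4' → α A4' | ε.

S -> ( * S' | A2 A2 S S' | + A4 S'; A2 -> id * | (; A4 -> + id A4' | * A4' | ) A4'; S' -> ( S' | id ( S' | eps; A4' -> id A4' | A2 A4' | eps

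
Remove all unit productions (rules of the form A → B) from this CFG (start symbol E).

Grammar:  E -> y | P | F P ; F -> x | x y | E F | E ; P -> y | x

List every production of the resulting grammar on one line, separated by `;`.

E -> y | F P | x; F -> y | F P | x | x y | E F; P -> y | x

Unit pairs: E ⇒* {P}; F ⇒* {E, P}.
For every A with A ⇒* B via unit rules, add B's non-unit alternatives to A; then delete every rule of the form X → Y.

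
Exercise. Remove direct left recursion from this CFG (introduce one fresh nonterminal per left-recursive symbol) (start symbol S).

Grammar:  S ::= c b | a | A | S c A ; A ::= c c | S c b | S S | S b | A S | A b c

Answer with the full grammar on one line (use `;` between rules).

Directly left-recursive nonterminals: S, A.
For S: α = {c A}, β = {c b, a, A}. Rewrite as S → β S' and S' → α S' | ε.
For A: α = {S, b c}, β = {c c, S c b, S S, S b}. Rewrite as A → β A' and A' → α A' | ε.

S ::= c b S' | a S' | A S'; A ::= c c A' | S c b A' | S S A' | S b A'; S' ::= c A S' | ε; A' ::= S A' | b c A' | ε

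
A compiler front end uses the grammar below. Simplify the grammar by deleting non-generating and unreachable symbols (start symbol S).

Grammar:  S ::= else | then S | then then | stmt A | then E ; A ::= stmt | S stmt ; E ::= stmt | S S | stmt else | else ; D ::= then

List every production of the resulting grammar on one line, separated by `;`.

S ::= else | then S | then then | stmt A | then E; A ::= stmt | S stmt; E ::= stmt | S S | stmt else | else

Generating nonterminals: {A, D, E, S}.
Reachable from S after that: {A, E, S}.
Removed useless symbols: {D} and every production mentioning them.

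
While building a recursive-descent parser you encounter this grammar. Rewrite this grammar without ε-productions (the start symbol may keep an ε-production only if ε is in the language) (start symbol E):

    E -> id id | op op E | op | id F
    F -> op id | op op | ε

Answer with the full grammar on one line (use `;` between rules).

E -> id id | op op E | op | id F | id; F -> op id | op op

Nullable set = {F}.
ε ∉ L(G), so no ε-production is kept.
Add the nullable-subset variants: E → id F gives id F | id.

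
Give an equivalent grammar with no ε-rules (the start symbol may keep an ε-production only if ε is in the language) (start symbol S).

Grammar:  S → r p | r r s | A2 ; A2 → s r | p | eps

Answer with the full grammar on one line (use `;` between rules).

The nullable symbols are {A2, S}.
ε ∈ L(G) since S is nullable, so keep S → ε.

S → r p | r r s | A2 | eps; A2 → s r | p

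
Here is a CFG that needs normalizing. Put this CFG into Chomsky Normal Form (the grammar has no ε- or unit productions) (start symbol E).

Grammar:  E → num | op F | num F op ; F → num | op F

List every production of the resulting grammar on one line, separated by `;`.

E → num | X1 F | X2 Y1; F → num | X1 F; X1 → op; X2 → num; Y1 → F X1

Introduce a nonterminal for each terminal appearing in a rule of length ≥ 2: X1 → op, X2 → num.
Binarize each right-hand side of length ≥ 3 by chaining fresh nonterminals (Y1, Y2, …): affected rules were E → X2 F X1.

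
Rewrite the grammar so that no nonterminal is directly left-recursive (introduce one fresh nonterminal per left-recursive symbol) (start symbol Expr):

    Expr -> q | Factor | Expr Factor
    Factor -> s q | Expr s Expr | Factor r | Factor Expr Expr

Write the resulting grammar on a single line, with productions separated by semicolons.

Directly left-recursive nonterminals: Expr, Factor.
For Expr: α = {Factor}, β = {q, Factor}. Rewrite as Expr → β Expr1 and Expr1 → α Expr1 | ε.
For Factor: α = {r, Expr Expr}, β = {s q, Expr s Expr}. Rewrite as Factor → β Factor1 and Factor1 → α Factor1 | ε.

Expr -> q Expr1 | Factor Expr1; Factor -> s q Factor1 | Expr s Expr Factor1; Expr1 -> Factor Expr1 | eps; Factor1 -> r Factor1 | Expr Expr Factor1 | eps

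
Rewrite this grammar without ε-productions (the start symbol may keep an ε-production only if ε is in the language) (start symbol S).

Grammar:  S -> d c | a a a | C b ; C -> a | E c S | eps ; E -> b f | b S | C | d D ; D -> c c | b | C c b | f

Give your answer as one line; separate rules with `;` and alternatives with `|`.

S -> d c | a a a | C b | b; C -> a | E c S | c S; E -> b f | b S | C | d D; D -> c c | b | C c b | c b | f

Nullable nonterminals: {C, E}.
ε ∉ L(G), so no ε-production is kept.
Add the nullable-subset variants: S → C b gives C b | b. C → E c S gives E c S | c S. D → C c b gives C c b | c b.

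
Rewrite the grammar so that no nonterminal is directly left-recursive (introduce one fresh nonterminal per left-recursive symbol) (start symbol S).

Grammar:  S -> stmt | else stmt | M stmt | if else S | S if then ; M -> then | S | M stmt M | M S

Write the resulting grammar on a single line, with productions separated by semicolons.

S -> stmt S' | else stmt S' | M stmt S' | if else S S'; M -> then M' | S M'; S' -> if then S' | epsilon; M' -> stmt M M' | S M' | epsilon

Left recursion appears on S, M.
For S: α = {if then}, β = {stmt, else stmt, M stmt, if else S}. Rewrite as S → β S' and S' → α S' | ε.
For M: α = {stmt M, S}, β = {then, S}. Rewrite as M → β M' and M' → α M' | ε.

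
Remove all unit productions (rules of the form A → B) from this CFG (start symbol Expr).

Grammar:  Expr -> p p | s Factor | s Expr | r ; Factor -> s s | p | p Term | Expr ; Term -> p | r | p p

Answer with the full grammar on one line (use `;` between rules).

Expr -> p p | s Factor | s Expr | r; Factor -> s s | p | p Term | p p | s Factor | s Expr | r; Term -> p | r | p p

Unit pairs: Factor ⇒* {Expr}.
Replace each nonterminal's rules with the union of the non-unit rules of every nonterminal it unit-derives.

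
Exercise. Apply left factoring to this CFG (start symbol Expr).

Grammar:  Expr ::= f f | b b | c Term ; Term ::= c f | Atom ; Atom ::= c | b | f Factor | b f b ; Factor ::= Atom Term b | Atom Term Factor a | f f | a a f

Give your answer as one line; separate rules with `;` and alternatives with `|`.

Atom has alternatives sharing prefix 'b': factor to Atom → b Atom1 with Atom1 → ε | f b.
Factor has alternatives sharing prefix 'Atom Term': factor to Factor → Atom Term Factor1 with Factor1 → b | Factor a.

Expr ::= f f | b b | c Term; Term ::= c f | Atom; Atom ::= c | f Factor | b Atom1; Factor ::= f f | a a f | Atom Term Factor1; Atom1 ::= epsilon | f b; Factor1 ::= b | Factor a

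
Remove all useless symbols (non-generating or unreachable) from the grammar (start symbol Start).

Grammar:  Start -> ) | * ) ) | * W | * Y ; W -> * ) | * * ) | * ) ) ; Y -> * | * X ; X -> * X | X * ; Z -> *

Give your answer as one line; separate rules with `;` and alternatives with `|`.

Generating nonterminals: {Start, W, Y, Z}.
Reachable from Start after that: {Start, W, Y}.
Removed useless symbols: {X, Z} and every production mentioning them.

Start -> ) | * ) ) | * W | * Y; W -> * ) | * * ) | * ) ); Y -> *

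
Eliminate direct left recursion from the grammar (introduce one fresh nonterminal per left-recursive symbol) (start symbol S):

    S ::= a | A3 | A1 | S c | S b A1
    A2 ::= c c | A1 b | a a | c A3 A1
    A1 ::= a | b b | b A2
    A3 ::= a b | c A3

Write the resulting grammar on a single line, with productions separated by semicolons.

S is directly left-recursive.
For S: α = {c, b A1}, β = {a, A3, A1}. Rewrite as S → β S' and S' → α S' | ε.

S ::= a S' | A3 S' | A1 S'; A2 ::= c c | A1 b | a a | c A3 A1; A1 ::= a | b b | b A2; A3 ::= a b | c A3; S' ::= c S' | b A1 S' | ε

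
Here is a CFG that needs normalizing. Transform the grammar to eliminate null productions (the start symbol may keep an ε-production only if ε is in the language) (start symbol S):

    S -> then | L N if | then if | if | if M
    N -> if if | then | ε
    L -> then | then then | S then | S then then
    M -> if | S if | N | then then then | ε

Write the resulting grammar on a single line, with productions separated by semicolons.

S -> then | L N if | L if | then if | if | if M; N -> if if | then; L -> then | then then | S then | S then then; M -> if | S if | N | then then then

The nullable symbols are {M, N}.
ε ∉ L(G), so no ε-production is kept.
For each production, add variants omitting each subset of nullable occurrences: S → L N if gives L N if | L if.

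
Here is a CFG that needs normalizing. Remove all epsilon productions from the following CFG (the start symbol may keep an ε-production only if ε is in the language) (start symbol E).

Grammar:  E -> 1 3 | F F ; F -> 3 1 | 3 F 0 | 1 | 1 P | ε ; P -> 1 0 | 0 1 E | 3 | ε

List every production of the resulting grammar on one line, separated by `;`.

E -> 1 3 | F F | F | ε; F -> 3 1 | 3 F 0 | 3 0 | 1 | 1 P; P -> 1 0 | 0 1 E | 0 1 | 3

The nullable symbols are {E, F, P}.
ε ∈ L(G) since E is nullable, so keep E → ε.
Expand every rule over subsets of its nullable positions: E → F F gives F F | F. F → 3 F 0 gives 3 F 0 | 3 0. P → 0 1 E gives 0 1 E | 0 1.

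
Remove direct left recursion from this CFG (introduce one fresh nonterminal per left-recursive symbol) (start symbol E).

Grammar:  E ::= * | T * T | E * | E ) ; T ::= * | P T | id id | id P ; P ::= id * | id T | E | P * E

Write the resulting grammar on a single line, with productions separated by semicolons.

Directly left-recursive nonterminals: E, P.
For E: α = {*, )}, β = {*, T * T}. Rewrite as E → β E' and E' → α E' | ε.
For P: α = {* E}, β = {id *, id T, E}. Rewrite as P → β P' and P' → α P' | ε.

E ::= * E' | T * T E'; T ::= * | P T | id id | id P; P ::= id * P' | id T P' | E P'; E' ::= * E' | ) E' | epsilon; P' ::= * E P' | epsilon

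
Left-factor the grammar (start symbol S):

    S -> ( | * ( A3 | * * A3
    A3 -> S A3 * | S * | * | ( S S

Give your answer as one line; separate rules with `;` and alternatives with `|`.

S has alternatives sharing prefix '*': factor to S → * S' with S' → ( A3 | * A3.
A3 has alternatives sharing prefix 'S': factor to A3 → S A3' with A3' → A3 * | *.

S -> ( | * S'; A3 -> * | ( S S | S A3'; S' -> ( A3 | * A3; A3' -> A3 * | *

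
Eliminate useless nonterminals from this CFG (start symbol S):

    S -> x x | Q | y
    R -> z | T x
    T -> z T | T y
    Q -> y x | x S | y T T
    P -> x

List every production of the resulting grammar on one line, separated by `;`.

Generating nonterminals: {P, Q, R, S}.
Reachable from S after that: {Q, S}.
Removed useless symbols: {P, R, T} and every production mentioning them.

S -> x x | Q | y; Q -> y x | x S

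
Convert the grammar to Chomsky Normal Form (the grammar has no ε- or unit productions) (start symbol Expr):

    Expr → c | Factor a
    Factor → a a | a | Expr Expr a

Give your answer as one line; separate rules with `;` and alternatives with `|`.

Introduce a nonterminal for each terminal appearing in a rule of length ≥ 2: X1 → a.
Binarize each right-hand side of length ≥ 3 by chaining fresh nonterminals (Y1, Y2, …): affected rules were Factor → Expr Expr X1.

Expr → c | Factor X1; Factor → X1 X1 | a | Expr Y1; X1 → a; Y1 → Expr X1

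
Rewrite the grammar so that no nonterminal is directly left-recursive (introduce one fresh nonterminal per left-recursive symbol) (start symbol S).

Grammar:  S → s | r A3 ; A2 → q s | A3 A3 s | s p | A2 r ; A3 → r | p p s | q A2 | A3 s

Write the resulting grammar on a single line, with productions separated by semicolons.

A2, A3 are directly left-recursive.
For A2: α = {r}, β = {q s, A3 A3 s, s p}. Rewrite as A2 → β A2' and A2' → α A2' | ε.
For A3: α = {s}, β = {r, p p s, q A2}. Rewrite as A3 → β A3' and A3' → α A3' | ε.

S → s | r A3; A2 → q s A2' | A3 A3 s A2' | s p A2'; A3 → r A3' | p p s A3' | q A2 A3'; A2' → r A2' | epsilon; A3' → s A3' | epsilon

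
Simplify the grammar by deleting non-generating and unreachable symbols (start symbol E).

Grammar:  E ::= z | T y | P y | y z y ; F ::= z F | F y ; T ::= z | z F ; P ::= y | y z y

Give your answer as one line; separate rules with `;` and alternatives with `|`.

Generating nonterminals: {E, P, T}.
Reachable from E after that: {E, P, T}.
Removed useless symbols: {F} and every production mentioning them.

E ::= z | T y | P y | y z y; T ::= z; P ::= y | y z y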